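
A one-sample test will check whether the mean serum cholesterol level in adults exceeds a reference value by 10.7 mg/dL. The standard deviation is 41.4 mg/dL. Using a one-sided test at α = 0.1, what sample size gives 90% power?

99

For a one-sample z-test, n = ((z_α + z_β)·σ/δ)².
z_α = 1.282 (one-sided α = 0.1); z_β = 1.282 (power 90% → β = 0.1).
n = (2.564 × 41.4 / 10.7)² = 98.42
Round up: n = 99.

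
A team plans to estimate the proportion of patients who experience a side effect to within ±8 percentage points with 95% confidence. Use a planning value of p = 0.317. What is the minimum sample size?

For a proportion with margin E = 0.08 at 95% confidence, z = 1.960.
n = p̂(1−p̂)(z/E)² = 0.317 × 0.683 × (1.960/0.08)² = 129.96
Round up: n = 130.

130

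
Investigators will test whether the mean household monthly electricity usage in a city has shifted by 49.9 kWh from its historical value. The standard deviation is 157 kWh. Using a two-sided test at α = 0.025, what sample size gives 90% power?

123

For a one-sample z-test, n = ((z_{α/2} + z_β)·σ/δ)².
z_{α/2} = 2.241 (two-sided α = 0.025); z_β = 1.282 (power 90% → β = 0.1).
n = (3.523 × 157 / 49.9)² = 122.86
Round up: n = 123.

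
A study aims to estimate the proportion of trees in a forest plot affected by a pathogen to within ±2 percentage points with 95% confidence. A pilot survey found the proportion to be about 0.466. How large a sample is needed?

For a proportion with margin E = 0.02 at 95% confidence, z = 1.960.
n = p̂(1−p̂)(z/E)² = 0.466 × 0.534 × (1.960/0.02)² = 2389.90
Round up: n = 2390.

2390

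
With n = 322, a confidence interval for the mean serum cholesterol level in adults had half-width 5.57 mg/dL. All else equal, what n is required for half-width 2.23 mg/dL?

2009

Margin of error scales as 1/√n, so n₂ = n₁·(E₁/E₂)².
n₂ = 322 × (5.57/2.23)² = 322 × 6.239 = 2008.96
Round up: n₂ = 2009.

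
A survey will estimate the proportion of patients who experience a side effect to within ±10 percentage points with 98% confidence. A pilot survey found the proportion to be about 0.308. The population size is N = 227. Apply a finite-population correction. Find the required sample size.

77

For a proportion with margin E = 0.1 at 98% confidence, z = 2.326.
n = p̂(1−p̂)(z/E)² = 0.308 × 0.692 × (2.326/0.1)² = 115.31 — call this n₀.
Finite-population correction with N = 227: n = n₀ / (1 + (n₀−1)/N) = 115.31 / 1.504 = 76.67
Round up: n = 77.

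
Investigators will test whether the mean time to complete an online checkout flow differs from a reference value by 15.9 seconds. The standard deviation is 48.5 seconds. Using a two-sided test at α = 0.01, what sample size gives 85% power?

122

For a one-sample z-test, n = ((z_{α/2} + z_β)·σ/δ)².
z_{α/2} = 2.576 (two-sided α = 0.01); z_β = 1.036 (power 85% → β = 0.15).
n = (3.612 × 48.5 / 15.9)² = 121.39
Round up: n = 122.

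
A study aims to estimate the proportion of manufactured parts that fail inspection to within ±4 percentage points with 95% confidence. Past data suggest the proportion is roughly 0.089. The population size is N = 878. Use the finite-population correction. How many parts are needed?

160

For a proportion with margin E = 0.04 at 95% confidence, z = 1.960.
n = p̂(1−p̂)(z/E)² = 0.089 × 0.911 × (1.960/0.04)² = 194.67 — call this n₀.
Finite-population correction with N = 878: n = n₀ / (1 + (n₀−1)/N) = 194.67 / 1.221 = 159.43
Round up: n = 160.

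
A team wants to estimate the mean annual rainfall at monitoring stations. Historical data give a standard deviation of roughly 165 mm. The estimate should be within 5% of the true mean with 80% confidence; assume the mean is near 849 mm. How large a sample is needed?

25

For a mean, the margin of error is E = z·σ/√n, so n = (zσ/E)².
At 80% confidence, z = 1.282.
E = 5% of 849 = 42.45 mm.
n = (1.282 × 165 / 42.45)² = 24.83
Round up: n = 25.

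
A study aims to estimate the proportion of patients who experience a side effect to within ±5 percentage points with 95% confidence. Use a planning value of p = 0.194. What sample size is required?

241

For a proportion with margin E = 0.05 at 95% confidence, z = 1.960.
n = p̂(1−p̂)(z/E)² = 0.194 × 0.806 × (1.960/0.05)² = 240.28
Round up: n = 241.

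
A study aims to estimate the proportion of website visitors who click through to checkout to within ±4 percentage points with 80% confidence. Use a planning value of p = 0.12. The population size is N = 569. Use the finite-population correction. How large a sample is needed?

n = 92

For a proportion with margin E = 0.04 at 80% confidence, z = 1.282.
n = p̂(1−p̂)(z/E)² = 0.12 × 0.88 × (1.282/0.04)² = 108.47 — call this n₀.
Finite-population correction with N = 569: n = n₀ / (1 + (n₀−1)/N) = 108.47 / 1.189 = 91.23
Round up: n = 92.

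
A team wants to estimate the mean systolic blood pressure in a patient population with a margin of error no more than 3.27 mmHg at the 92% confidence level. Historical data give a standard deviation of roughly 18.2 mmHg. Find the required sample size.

For a mean, the margin of error is E = z·σ/√n, so n = (zσ/E)².
At 92% confidence, z = 1.751.
n = (1.751 × 18.2 / 3.27)² = 94.98
Round up: n = 95.

95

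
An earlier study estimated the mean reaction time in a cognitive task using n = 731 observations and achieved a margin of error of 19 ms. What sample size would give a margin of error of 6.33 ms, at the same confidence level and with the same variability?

Margin of error scales as 1/√n, so n₂ = n₁·(E₁/E₂)².
n₂ = 731 × (19/6.33)² = 731 × 9.009 = 6585.58
Round up: n₂ = 6586.

6586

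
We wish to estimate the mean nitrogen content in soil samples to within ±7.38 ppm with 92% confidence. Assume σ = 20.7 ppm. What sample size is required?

For a mean, the margin of error is E = z·σ/√n, so n = (zσ/E)².
At 92% confidence, z = 1.751.
n = (1.751 × 20.7 / 7.38)² = 24.12
Round up: n = 25.

n = 25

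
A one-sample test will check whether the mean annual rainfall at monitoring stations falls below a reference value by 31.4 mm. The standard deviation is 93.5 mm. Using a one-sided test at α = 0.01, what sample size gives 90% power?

For a one-sample z-test, n = ((z_α + z_β)·σ/δ)².
z_α = 2.326 (one-sided α = 0.01); z_β = 1.282 (power 90% → β = 0.1).
n = (3.608 × 93.5 / 31.4)² = 115.42
Round up: n = 116.

116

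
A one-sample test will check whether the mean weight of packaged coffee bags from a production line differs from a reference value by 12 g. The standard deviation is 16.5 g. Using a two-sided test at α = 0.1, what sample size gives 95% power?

For a one-sample z-test, n = ((z_{α/2} + z_β)·σ/δ)².
z_{α/2} = 1.645 (two-sided α = 0.1); z_β = 1.645 (power 95% → β = 0.05).
n = (3.290 × 16.5 / 12)² = 20.46
Round up: n = 21.

21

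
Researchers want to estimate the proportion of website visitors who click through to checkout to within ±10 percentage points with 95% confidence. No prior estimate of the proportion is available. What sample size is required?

For a proportion with margin E = 0.1 at 95% confidence, z = 1.960.
With no prior estimate, use p = 0.5, which maximizes p(1−p) at 0.25.
n = 0.25 × (z/E)² = 0.25 × (1.960/0.1)² = 96.04
Round up: n = 97.

97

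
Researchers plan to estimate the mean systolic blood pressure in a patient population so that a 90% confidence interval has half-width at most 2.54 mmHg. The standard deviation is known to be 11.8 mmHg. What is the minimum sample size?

For a mean, the margin of error is E = z·σ/√n, so n = (zσ/E)².
At 90% confidence, z = 1.645.
n = (1.645 × 11.8 / 2.54)² = 58.40
Round up: n = 59.

59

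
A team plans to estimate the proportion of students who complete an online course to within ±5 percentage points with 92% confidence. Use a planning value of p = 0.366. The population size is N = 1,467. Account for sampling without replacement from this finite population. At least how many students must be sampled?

For a proportion with margin E = 0.05 at 92% confidence, z = 1.751.
n = p̂(1−p̂)(z/E)² = 0.366 × 0.634 × (1.751/0.05)² = 284.58 — call this n₀.
Finite-population correction with N = 1,467: n = n₀ / (1 + (n₀−1)/N) = 284.58 / 1.193 = 238.54
Round up: n = 239.

239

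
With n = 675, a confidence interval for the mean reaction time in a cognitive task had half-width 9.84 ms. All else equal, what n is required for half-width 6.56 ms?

1519

Margin of error scales as 1/√n, so n₂ = n₁·(E₁/E₂)².
n₂ = 675 × (9.84/6.56)² = 675 × 2.25 = 1518.75
Round up: n₂ = 1519.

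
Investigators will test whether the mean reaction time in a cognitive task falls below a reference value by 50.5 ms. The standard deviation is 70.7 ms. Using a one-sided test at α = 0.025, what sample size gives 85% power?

n = 18

For a one-sample z-test, n = ((z_α + z_β)·σ/δ)².
z_α = 1.960 (one-sided α = 0.025); z_β = 1.036 (power 85% → β = 0.15).
n = (2.996 × 70.7 / 50.5)² = 17.59
Round up: n = 18.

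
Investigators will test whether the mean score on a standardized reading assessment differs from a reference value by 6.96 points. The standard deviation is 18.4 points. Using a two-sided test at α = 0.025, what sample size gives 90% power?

For a one-sample z-test, n = ((z_{α/2} + z_β)·σ/δ)².
z_{α/2} = 2.241 (two-sided α = 0.025); z_β = 1.282 (power 90% → β = 0.1).
n = (3.523 × 18.4 / 6.96)² = 86.74
Round up: n = 87.

87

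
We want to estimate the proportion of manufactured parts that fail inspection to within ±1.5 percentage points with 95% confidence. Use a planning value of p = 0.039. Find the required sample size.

For a proportion with margin E = 0.015 at 95% confidence, z = 1.960.
n = p̂(1−p̂)(z/E)² = 0.039 × 0.961 × (1.960/0.015)² = 639.91
Round up: n = 640.

640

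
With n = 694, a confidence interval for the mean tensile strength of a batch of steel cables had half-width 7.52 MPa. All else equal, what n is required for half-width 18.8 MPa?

Margin of error scales as 1/√n, so n₂ = n₁·(E₁/E₂)².
n₂ = 694 × (7.52/18.8)² = 694 × 0.16 = 111.04
Round up: n₂ = 112.

112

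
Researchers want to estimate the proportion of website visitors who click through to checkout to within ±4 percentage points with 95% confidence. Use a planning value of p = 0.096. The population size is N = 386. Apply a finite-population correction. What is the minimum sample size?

For a proportion with margin E = 0.04 at 95% confidence, z = 1.960.
n = p̂(1−p̂)(z/E)² = 0.096 × 0.904 × (1.960/0.04)² = 208.37 — call this n₀.
Finite-population correction with N = 386: n = n₀ / (1 + (n₀−1)/N) = 208.37 / 1.537 = 135.57
Round up: n = 136.

n = 136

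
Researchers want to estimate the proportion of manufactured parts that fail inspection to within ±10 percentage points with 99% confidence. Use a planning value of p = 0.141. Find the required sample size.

For a proportion with margin E = 0.1 at 99% confidence, z = 2.576.
n = p̂(1−p̂)(z/E)² = 0.141 × 0.859 × (2.576/0.1)² = 80.37
Round up: n = 81.

81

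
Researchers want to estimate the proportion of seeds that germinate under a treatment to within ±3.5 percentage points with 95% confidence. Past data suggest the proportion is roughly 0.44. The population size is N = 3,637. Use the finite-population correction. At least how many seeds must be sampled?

638

For a proportion with margin E = 0.035 at 95% confidence, z = 1.960.
n = p̂(1−p̂)(z/E)² = 0.44 × 0.56 × (1.960/0.035)² = 772.71 — call this n₀.
Finite-population correction with N = 3,637: n = n₀ / (1 + (n₀−1)/N) = 772.71 / 1.212 = 637.55
Round up: n = 638.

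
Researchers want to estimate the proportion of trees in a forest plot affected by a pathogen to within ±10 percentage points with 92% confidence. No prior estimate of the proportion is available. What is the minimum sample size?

For a proportion with margin E = 0.1 at 92% confidence, z = 1.751.
With no prior estimate, use p = 0.5, which maximizes p(1−p) at 0.25.
n = 0.25 × (z/E)² = 0.25 × (1.751/0.1)² = 76.65
Round up: n = 77.

n = 77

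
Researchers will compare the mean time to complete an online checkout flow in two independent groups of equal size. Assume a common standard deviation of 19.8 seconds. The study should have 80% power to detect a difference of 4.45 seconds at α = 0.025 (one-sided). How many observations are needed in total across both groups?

For two equal groups, n per group = 2·((z_α + z_β)·σ/δ)².
z_α = 1.960; z_β = 0.842 (power 80%).
n = 2 × (2.802 × 19.8 / 4.45)² = 2 × 155.43 = 310.86
Round up: n = 311 per group.
Total across both groups: 2 × 311 = 622.

622 total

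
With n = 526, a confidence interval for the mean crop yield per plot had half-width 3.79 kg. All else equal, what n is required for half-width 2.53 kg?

1181

Margin of error scales as 1/√n, so n₂ = n₁·(E₁/E₂)².
n₂ = 526 × (3.79/2.53)² = 526 × 2.244 = 1180.34
Round up: n₂ = 1181.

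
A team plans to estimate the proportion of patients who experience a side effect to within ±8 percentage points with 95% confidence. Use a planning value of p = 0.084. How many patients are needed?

For a proportion with margin E = 0.08 at 95% confidence, z = 1.960.
n = p̂(1−p̂)(z/E)² = 0.084 × 0.916 × (1.960/0.08)² = 46.19
Round up: n = 47.

47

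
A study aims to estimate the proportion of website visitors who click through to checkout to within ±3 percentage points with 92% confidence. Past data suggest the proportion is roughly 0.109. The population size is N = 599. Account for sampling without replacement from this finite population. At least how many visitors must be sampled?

For a proportion with margin E = 0.03 at 92% confidence, z = 1.751.
n = p̂(1−p̂)(z/E)² = 0.109 × 0.891 × (1.751/0.03)² = 330.85 — call this n₀.
Finite-population correction with N = 599: n = n₀ / (1 + (n₀−1)/N) = 330.85 / 1.551 = 213.31
Round up: n = 214.

214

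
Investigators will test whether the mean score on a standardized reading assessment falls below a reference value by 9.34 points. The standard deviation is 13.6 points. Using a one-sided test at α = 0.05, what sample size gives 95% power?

23

For a one-sample z-test, n = ((z_α + z_β)·σ/δ)².
z_α = 1.645 (one-sided α = 0.05); z_β = 1.645 (power 95% → β = 0.05).
n = (3.290 × 13.6 / 9.34)² = 22.95
Round up: n = 23.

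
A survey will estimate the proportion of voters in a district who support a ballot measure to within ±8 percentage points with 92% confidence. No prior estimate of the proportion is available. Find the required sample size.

For a proportion with margin E = 0.08 at 92% confidence, z = 1.751.
With no prior estimate, use p = 0.5, which maximizes p(1−p) at 0.25.
n = 0.25 × (z/E)² = 0.25 × (1.751/0.08)² = 119.77
Round up: n = 120.

120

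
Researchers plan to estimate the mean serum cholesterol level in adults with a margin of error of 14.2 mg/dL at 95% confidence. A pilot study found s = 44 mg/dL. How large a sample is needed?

For a mean, the margin of error is E = z·σ/√n, so n = (zσ/E)².
At 95% confidence, z = 1.960.
n = (1.960 × 44 / 14.2)² = 36.88
Round up: n = 37.

37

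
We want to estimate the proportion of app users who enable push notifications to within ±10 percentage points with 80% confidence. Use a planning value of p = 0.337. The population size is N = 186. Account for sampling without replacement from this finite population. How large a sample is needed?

31

For a proportion with margin E = 0.1 at 80% confidence, z = 1.282.
n = p̂(1−p̂)(z/E)² = 0.337 × 0.663 × (1.282/0.1)² = 36.72 — call this n₀.
Finite-population correction with N = 186: n = n₀ / (1 + (n₀−1)/N) = 36.72 / 1.192 = 30.81
Round up: n = 31.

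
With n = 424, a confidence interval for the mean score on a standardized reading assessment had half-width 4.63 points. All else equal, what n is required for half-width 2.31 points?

1704

Margin of error scales as 1/√n, so n₂ = n₁·(E₁/E₂)².
n₂ = 424 × (4.63/2.31)² = 424 × 4.017 = 1703.21
Round up: n₂ = 1704.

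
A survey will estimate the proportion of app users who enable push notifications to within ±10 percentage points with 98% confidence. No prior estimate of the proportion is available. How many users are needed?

n = 136

For a proportion with margin E = 0.1 at 98% confidence, z = 2.326.
With no prior estimate, use p = 0.5, which maximizes p(1−p) at 0.25.
n = 0.25 × (z/E)² = 0.25 × (2.326/0.1)² = 135.26
Round up: n = 136.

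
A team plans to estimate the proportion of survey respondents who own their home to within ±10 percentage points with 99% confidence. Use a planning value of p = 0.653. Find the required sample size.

151

For a proportion with margin E = 0.1 at 99% confidence, z = 2.576.
n = p̂(1−p̂)(z/E)² = 0.653 × 0.347 × (2.576/0.1)² = 150.36
Round up: n = 151.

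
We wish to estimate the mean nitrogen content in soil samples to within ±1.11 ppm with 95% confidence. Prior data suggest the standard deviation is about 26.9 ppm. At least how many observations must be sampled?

For a mean, the margin of error is E = z·σ/√n, so n = (zσ/E)².
At 95% confidence, z = 1.960.
n = (1.960 × 26.9 / 1.11)² = 2256.16
Round up: n = 2257.

2257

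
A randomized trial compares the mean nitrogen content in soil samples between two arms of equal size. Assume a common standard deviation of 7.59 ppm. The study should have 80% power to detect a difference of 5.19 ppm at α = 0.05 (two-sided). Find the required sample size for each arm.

For two equal groups, n per group = 2·((z_{α/2} + z_β)·σ/δ)².
z_{α/2} = 1.960; z_β = 0.842 (power 80%).
n = 2 × (2.802 × 7.59 / 5.19)² = 2 × 16.79 = 33.58
Round up: n = 34 per group.

34 per group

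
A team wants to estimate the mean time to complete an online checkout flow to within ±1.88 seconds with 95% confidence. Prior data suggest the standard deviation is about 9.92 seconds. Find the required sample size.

For a mean, the margin of error is E = z·σ/√n, so n = (zσ/E)².
At 95% confidence, z = 1.960.
n = (1.960 × 9.92 / 1.88)² = 106.96
Round up: n = 107.

107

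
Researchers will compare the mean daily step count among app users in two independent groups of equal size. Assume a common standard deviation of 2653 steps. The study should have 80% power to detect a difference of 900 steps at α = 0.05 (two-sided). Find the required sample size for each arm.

137 per group

For two equal groups, n per group = 2·((z_{α/2} + z_β)·σ/δ)².
z_{α/2} = 1.960; z_β = 0.842 (power 80%).
n = 2 × (2.802 × 2653 / 900)² = 2 × 68.22 = 136.44
Round up: n = 137 per group.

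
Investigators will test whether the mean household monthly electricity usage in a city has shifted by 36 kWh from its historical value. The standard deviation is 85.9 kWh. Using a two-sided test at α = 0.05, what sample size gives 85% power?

For a one-sample z-test, n = ((z_{α/2} + z_β)·σ/δ)².
z_{α/2} = 1.960 (two-sided α = 0.05); z_β = 1.036 (power 85% → β = 0.15).
n = (2.996 × 85.9 / 36)² = 51.11
Round up: n = 52.

52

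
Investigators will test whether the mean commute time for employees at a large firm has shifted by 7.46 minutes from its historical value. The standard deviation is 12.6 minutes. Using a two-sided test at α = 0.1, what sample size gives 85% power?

21

For a one-sample z-test, n = ((z_{α/2} + z_β)·σ/δ)².
z_{α/2} = 1.645 (two-sided α = 0.1); z_β = 1.036 (power 85% → β = 0.15).
n = (2.681 × 12.6 / 7.46)² = 20.50
Round up: n = 21.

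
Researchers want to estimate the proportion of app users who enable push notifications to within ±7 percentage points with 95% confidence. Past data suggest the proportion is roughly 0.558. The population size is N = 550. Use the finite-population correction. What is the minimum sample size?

For a proportion with margin E = 0.07 at 95% confidence, z = 1.960.
n = p̂(1−p̂)(z/E)² = 0.558 × 0.442 × (1.960/0.07)² = 193.36 — call this n₀.
Finite-population correction with N = 550: n = n₀ / (1 + (n₀−1)/N) = 193.36 / 1.35 = 143.23
Round up: n = 144.

144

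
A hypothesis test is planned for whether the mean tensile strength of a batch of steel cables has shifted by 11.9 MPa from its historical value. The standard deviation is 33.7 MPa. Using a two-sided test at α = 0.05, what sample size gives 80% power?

For a one-sample z-test, n = ((z_{α/2} + z_β)·σ/δ)².
z_{α/2} = 1.960 (two-sided α = 0.05); z_β = 0.842 (power 80% → β = 0.2).
n = (2.802 × 33.7 / 11.9)² = 62.97
Round up: n = 63.

63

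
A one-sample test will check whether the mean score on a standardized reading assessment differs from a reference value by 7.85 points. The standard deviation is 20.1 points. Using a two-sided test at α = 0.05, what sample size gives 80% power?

For a one-sample z-test, n = ((z_{α/2} + z_β)·σ/δ)².
z_{α/2} = 1.960 (two-sided α = 0.05); z_β = 0.842 (power 80% → β = 0.2).
n = (2.802 × 20.1 / 7.85)² = 51.47
Round up: n = 52.

52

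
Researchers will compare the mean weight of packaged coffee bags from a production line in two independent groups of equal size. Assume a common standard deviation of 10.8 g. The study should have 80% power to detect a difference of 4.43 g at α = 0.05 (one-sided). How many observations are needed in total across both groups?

For two equal groups, n per group = 2·((z_α + z_β)·σ/δ)².
z_α = 1.645; z_β = 0.842 (power 80%).
n = 2 × (2.487 × 10.8 / 4.43)² = 2 × 36.76 = 73.52
Round up: n = 74 per group.
Total across both groups: 2 × 74 = 148.

148 total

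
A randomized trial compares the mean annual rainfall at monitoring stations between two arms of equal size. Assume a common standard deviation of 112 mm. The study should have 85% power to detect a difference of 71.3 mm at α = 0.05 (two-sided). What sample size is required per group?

45 per group

For two equal groups, n per group = 2·((z_{α/2} + z_β)·σ/δ)².
z_{α/2} = 1.960; z_β = 1.036 (power 85%).
n = 2 × (2.996 × 112 / 71.3)² = 2 × 22.15 = 44.30
Round up: n = 45 per group.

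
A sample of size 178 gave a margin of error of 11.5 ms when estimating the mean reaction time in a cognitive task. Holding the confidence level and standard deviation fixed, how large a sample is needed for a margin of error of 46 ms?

Margin of error scales as 1/√n, so n₂ = n₁·(E₁/E₂)².
n₂ = 178 × (11.5/46)² = 178 × 0.0625 = 11.12
Round up: n₂ = 12.

12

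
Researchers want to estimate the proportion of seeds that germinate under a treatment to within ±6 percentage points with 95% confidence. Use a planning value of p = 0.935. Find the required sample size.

65

For a proportion with margin E = 0.06 at 95% confidence, z = 1.960.
n = p̂(1−p̂)(z/E)² = 0.935 × 0.065 × (1.960/0.06)² = 64.85
Round up: n = 65.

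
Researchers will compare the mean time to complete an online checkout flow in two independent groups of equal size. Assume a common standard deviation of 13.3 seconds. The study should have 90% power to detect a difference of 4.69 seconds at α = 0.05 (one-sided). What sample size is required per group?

138 per group

For two equal groups, n per group = 2·((z_α + z_β)·σ/δ)².
z_α = 1.645; z_β = 1.282 (power 90%).
n = 2 × (2.927 × 13.3 / 4.69)² = 2 × 68.90 = 137.80
Round up: n = 138 per group.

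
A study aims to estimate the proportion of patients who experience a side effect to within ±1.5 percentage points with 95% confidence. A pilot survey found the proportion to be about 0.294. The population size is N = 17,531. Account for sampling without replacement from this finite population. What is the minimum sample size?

n = 2949

For a proportion with margin E = 0.015 at 95% confidence, z = 1.960.
n = p̂(1−p̂)(z/E)² = 0.294 × 0.706 × (1.960/0.015)² = 3543.90 — call this n₀.
Finite-population correction with N = 17,531: n = n₀ / (1 + (n₀−1)/N) = 3543.90 / 1.202 = 2948.34
Round up: n = 2949.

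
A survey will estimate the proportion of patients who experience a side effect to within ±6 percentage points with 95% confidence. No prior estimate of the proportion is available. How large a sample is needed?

n = 267

For a proportion with margin E = 0.06 at 95% confidence, z = 1.960.
With no prior estimate, use p = 0.5, which maximizes p(1−p) at 0.25.
n = 0.25 × (z/E)² = 0.25 × (1.960/0.06)² = 266.78
Round up: n = 267.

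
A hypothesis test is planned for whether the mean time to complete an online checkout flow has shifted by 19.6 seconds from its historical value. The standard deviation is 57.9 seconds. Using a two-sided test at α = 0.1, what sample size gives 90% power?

n = 75

For a one-sample z-test, n = ((z_{α/2} + z_β)·σ/δ)².
z_{α/2} = 1.645 (two-sided α = 0.1); z_β = 1.282 (power 90% → β = 0.1).
n = (2.927 × 57.9 / 19.6)² = 74.76
Round up: n = 75.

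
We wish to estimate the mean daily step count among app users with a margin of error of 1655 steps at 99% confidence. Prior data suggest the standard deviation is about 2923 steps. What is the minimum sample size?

For a mean, the margin of error is E = z·σ/√n, so n = (zσ/E)².
At 99% confidence, z = 2.576.
n = (2.576 × 2923 / 1655)² = 20.70
Round up: n = 21.

n = 21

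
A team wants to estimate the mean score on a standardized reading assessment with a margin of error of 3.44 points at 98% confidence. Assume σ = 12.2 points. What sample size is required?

n = 69

For a mean, the margin of error is E = z·σ/√n, so n = (zσ/E)².
At 98% confidence, z = 2.326.
n = (2.326 × 12.2 / 3.44)² = 68.05
Round up: n = 69.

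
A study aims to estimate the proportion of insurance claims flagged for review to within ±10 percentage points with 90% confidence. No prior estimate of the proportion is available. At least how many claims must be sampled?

68

For a proportion with margin E = 0.1 at 90% confidence, z = 1.645.
With no prior estimate, use p = 0.5, which maximizes p(1−p) at 0.25.
n = 0.25 × (z/E)² = 0.25 × (1.645/0.1)² = 67.65
Round up: n = 68.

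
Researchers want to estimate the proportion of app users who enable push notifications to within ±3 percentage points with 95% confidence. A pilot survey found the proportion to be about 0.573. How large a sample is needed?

n = 1045

For a proportion with margin E = 0.03 at 95% confidence, z = 1.960.
n = p̂(1−p̂)(z/E)² = 0.573 × 0.427 × (1.960/0.03)² = 1044.36
Round up: n = 1045.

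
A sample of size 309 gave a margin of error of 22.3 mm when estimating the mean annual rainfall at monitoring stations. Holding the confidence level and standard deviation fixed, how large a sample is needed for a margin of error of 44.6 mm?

Margin of error scales as 1/√n, so n₂ = n₁·(E₁/E₂)².
n₂ = 309 × (22.3/44.6)² = 309 × 0.25 = 77.25
Round up: n₂ = 78.

78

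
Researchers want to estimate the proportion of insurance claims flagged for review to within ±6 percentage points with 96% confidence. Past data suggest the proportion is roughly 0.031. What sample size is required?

36

For a proportion with margin E = 0.06 at 96% confidence, z = 2.054.
n = p̂(1−p̂)(z/E)² = 0.031 × 0.969 × (2.054/0.06)² = 35.20
Round up: n = 36.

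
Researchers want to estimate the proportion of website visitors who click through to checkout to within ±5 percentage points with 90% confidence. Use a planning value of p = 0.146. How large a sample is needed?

For a proportion with margin E = 0.05 at 90% confidence, z = 1.645.
n = p̂(1−p̂)(z/E)² = 0.146 × 0.854 × (1.645/0.05)² = 134.96
Round up: n = 135.

n = 135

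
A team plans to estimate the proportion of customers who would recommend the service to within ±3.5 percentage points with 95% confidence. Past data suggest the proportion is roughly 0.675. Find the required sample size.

688

For a proportion with margin E = 0.035 at 95% confidence, z = 1.960.
n = p̂(1−p̂)(z/E)² = 0.675 × 0.325 × (1.960/0.035)² = 687.96
Round up: n = 688.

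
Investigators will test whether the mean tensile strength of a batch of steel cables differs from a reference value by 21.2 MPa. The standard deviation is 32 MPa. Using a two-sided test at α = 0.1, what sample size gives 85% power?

For a one-sample z-test, n = ((z_{α/2} + z_β)·σ/δ)².
z_{α/2} = 1.645 (two-sided α = 0.1); z_β = 1.036 (power 85% → β = 0.15).
n = (2.681 × 32 / 21.2)² = 16.38
Round up: n = 17.

17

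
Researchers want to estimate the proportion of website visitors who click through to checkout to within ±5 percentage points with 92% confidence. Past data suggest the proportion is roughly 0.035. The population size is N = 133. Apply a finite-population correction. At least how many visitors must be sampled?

For a proportion with margin E = 0.05 at 92% confidence, z = 1.751.
n = p̂(1−p̂)(z/E)² = 0.035 × 0.965 × (1.751/0.05)² = 41.42 — call this n₀.
Finite-population correction with N = 133: n = n₀ / (1 + (n₀−1)/N) = 41.42 / 1.304 = 31.76
Round up: n = 32.

32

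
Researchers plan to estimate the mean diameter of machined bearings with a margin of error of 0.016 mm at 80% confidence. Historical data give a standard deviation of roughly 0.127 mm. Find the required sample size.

n = 104

For a mean, the margin of error is E = z·σ/√n, so n = (zσ/E)².
At 80% confidence, z = 1.282.
n = (1.282 × 0.127 / 0.016)² = 103.55
Round up: n = 104.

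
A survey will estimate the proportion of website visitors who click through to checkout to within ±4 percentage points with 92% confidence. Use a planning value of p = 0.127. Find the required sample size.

For a proportion with margin E = 0.04 at 92% confidence, z = 1.751.
n = p̂(1−p̂)(z/E)² = 0.127 × 0.873 × (1.751/0.04)² = 212.46
Round up: n = 213.

213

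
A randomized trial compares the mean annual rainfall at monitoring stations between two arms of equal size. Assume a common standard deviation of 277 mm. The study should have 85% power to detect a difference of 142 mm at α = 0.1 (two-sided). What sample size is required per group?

55 per group

For two equal groups, n per group = 2·((z_{α/2} + z_β)·σ/δ)².
z_{α/2} = 1.645; z_β = 1.036 (power 85%).
n = 2 × (2.681 × 277 / 142)² = 2 × 27.35 = 54.70
Round up: n = 55 per group.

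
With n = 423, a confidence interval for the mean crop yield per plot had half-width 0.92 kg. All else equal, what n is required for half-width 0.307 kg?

n = 3799

Margin of error scales as 1/√n, so n₂ = n₁·(E₁/E₂)².
n₂ = 423 × (0.92/0.307)² = 423 × 8.98 = 3798.54
Round up: n₂ = 3799.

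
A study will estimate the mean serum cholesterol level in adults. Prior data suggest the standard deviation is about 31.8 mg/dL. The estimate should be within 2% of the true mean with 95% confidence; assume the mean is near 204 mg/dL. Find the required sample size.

234

For a mean, the margin of error is E = z·σ/√n, so n = (zσ/E)².
At 95% confidence, z = 1.960.
E = 2% of 204 = 4.08 mg/dL.
n = (1.960 × 31.8 / 4.08)² = 233.37
Round up: n = 234.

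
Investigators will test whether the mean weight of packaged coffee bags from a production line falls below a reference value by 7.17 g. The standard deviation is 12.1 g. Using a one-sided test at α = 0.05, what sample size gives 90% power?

n = 25

For a one-sample z-test, n = ((z_α + z_β)·σ/δ)².
z_α = 1.645 (one-sided α = 0.05); z_β = 1.282 (power 90% → β = 0.1).
n = (2.927 × 12.1 / 7.17)² = 24.40
Round up: n = 25.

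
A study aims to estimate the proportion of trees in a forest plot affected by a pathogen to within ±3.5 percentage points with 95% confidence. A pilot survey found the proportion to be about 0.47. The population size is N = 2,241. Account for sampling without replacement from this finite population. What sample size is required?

580

For a proportion with margin E = 0.035 at 95% confidence, z = 1.960.
n = p̂(1−p̂)(z/E)² = 0.47 × 0.53 × (1.960/0.035)² = 781.18 — call this n₀.
Finite-population correction with N = 2,241: n = n₀ / (1 + (n₀−1)/N) = 781.18 / 1.348 = 579.51
Round up: n = 580.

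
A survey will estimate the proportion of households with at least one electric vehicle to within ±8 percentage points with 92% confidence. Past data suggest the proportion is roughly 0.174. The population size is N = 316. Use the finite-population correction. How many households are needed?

For a proportion with margin E = 0.08 at 92% confidence, z = 1.751.
n = p̂(1−p̂)(z/E)² = 0.174 × 0.826 × (1.751/0.08)² = 68.85 — call this n₀.
Finite-population correction with N = 316: n = n₀ / (1 + (n₀−1)/N) = 68.85 / 1.215 = 56.67
Round up: n = 57.

n = 57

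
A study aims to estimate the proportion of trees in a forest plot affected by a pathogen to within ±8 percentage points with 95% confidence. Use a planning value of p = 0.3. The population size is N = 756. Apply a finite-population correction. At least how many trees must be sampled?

For a proportion with margin E = 0.08 at 95% confidence, z = 1.960.
n = p̂(1−p̂)(z/E)² = 0.3 × 0.7 × (1.960/0.08)² = 126.05 — call this n₀.
Finite-population correction with N = 756: n = n₀ / (1 + (n₀−1)/N) = 126.05 / 1.165 = 108.20
Round up: n = 109.

109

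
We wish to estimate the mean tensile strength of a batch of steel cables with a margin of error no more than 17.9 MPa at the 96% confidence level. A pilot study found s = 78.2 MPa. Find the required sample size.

For a mean, the margin of error is E = z·σ/√n, so n = (zσ/E)².
At 96% confidence, z = 2.054.
n = (2.054 × 78.2 / 17.9)² = 80.52
Round up: n = 81.

n = 81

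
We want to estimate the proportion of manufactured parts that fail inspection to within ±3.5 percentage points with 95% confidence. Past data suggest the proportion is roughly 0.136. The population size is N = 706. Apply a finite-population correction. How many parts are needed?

For a proportion with margin E = 0.035 at 95% confidence, z = 1.960.
n = p̂(1−p̂)(z/E)² = 0.136 × 0.864 × (1.960/0.035)² = 368.49 — call this n₀.
Finite-population correction with N = 706: n = n₀ / (1 + (n₀−1)/N) = 368.49 / 1.521 = 242.27
Round up: n = 243.

n = 243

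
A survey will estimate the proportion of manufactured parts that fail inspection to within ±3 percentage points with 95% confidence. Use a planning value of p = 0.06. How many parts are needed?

241

For a proportion with margin E = 0.03 at 95% confidence, z = 1.960.
n = p̂(1−p̂)(z/E)² = 0.06 × 0.94 × (1.960/0.03)² = 240.74
Round up: n = 241.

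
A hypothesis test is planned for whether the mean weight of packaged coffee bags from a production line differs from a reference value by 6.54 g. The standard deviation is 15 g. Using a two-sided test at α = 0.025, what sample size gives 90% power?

For a one-sample z-test, n = ((z_{α/2} + z_β)·σ/δ)².
z_{α/2} = 2.241 (two-sided α = 0.025); z_β = 1.282 (power 90% → β = 0.1).
n = (3.523 × 15 / 6.54)² = 65.29
Round up: n = 66.

66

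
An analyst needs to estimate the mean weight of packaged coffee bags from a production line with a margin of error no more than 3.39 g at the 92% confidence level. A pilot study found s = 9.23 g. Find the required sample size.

For a mean, the margin of error is E = z·σ/√n, so n = (zσ/E)².
At 92% confidence, z = 1.751.
n = (1.751 × 9.23 / 3.39)² = 22.73
Round up: n = 23.

n = 23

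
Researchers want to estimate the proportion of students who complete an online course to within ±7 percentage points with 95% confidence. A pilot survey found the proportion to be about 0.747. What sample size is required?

149

For a proportion with margin E = 0.07 at 95% confidence, z = 1.960.
n = p̂(1−p̂)(z/E)² = 0.747 × 0.253 × (1.960/0.07)² = 148.17
Round up: n = 149.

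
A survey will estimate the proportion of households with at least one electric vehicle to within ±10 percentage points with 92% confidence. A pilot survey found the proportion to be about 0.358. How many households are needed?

n = 71

For a proportion with margin E = 0.1 at 92% confidence, z = 1.751.
n = p̂(1−p̂)(z/E)² = 0.358 × 0.642 × (1.751/0.1)² = 70.47
Round up: n = 71.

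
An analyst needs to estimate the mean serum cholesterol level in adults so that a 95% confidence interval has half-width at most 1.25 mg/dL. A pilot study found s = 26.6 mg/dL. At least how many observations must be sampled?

For a mean, the margin of error is E = z·σ/√n, so n = (zσ/E)².
At 95% confidence, z = 1.960.
n = (1.960 × 26.6 / 1.25)² = 1739.62
Round up: n = 1740.

1740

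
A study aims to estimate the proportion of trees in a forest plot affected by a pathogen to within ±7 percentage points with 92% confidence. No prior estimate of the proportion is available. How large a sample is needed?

For a proportion with margin E = 0.07 at 92% confidence, z = 1.751.
With no prior estimate, use p = 0.5, which maximizes p(1−p) at 0.25.
n = 0.25 × (z/E)² = 0.25 × (1.751/0.07)² = 156.43
Round up: n = 157.

157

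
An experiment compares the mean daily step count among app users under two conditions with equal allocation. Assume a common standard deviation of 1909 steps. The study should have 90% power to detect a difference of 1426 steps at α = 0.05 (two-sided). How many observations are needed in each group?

For two equal groups, n per group = 2·((z_{α/2} + z_β)·σ/δ)².
z_{α/2} = 1.960; z_β = 1.282 (power 90%).
n = 2 × (3.242 × 1909 / 1426)² = 2 × 18.84 = 37.68
Round up: n = 38 per group.

38 per group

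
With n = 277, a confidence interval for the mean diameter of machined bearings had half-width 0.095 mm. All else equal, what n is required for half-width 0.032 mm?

2442

Margin of error scales as 1/√n, so n₂ = n₁·(E₁/E₂)².
n₂ = 277 × (0.095/0.032)² = 277 × 8.813 = 2441.20
Round up: n₂ = 2442.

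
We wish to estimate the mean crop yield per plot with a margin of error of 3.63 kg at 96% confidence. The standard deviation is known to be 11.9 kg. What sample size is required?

46

For a mean, the margin of error is E = z·σ/√n, so n = (zσ/E)².
At 96% confidence, z = 2.054.
n = (2.054 × 11.9 / 3.63)² = 45.34
Round up: n = 46.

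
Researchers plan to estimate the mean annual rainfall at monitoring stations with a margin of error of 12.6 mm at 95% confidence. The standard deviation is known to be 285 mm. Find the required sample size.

For a mean, the margin of error is E = z·σ/√n, so n = (zσ/E)².
At 95% confidence, z = 1.960.
n = (1.960 × 285 / 12.6)² = 1965.44
Round up: n = 1966.

n = 1966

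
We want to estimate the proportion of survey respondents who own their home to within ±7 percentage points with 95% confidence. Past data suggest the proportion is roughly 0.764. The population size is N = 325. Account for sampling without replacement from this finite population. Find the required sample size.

For a proportion with margin E = 0.07 at 95% confidence, z = 1.960.
n = p̂(1−p̂)(z/E)² = 0.764 × 0.236 × (1.960/0.07)² = 141.36 — call this n₀.
Finite-population correction with N = 325: n = n₀ / (1 + (n₀−1)/N) = 141.36 / 1.432 = 98.72
Round up: n = 99.

99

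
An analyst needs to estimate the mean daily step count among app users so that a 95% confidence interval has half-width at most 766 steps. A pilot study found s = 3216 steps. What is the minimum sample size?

68

For a mean, the margin of error is E = z·σ/√n, so n = (zσ/E)².
At 95% confidence, z = 1.960.
n = (1.960 × 3216 / 766)² = 67.72
Round up: n = 68.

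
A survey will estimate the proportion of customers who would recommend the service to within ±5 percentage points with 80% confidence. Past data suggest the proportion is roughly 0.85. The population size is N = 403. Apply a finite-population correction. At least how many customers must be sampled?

For a proportion with margin E = 0.05 at 80% confidence, z = 1.282.
n = p̂(1−p̂)(z/E)² = 0.85 × 0.15 × (1.282/0.05)² = 83.82 — call this n₀.
Finite-population correction with N = 403: n = n₀ / (1 + (n₀−1)/N) = 83.82 / 1.206 = 69.50
Round up: n = 70.

70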